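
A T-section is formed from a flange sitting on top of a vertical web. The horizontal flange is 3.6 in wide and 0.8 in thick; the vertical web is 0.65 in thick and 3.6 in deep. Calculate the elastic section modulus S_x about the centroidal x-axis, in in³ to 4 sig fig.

S_x ≈ 2.963 in³

Break the section into simple shapes (no overlaps), measuring from the bottom-left corner of the bounding box.
Flange: 3.6 × 0.8, A = 2.88 in², y = 4 in, Ī = 0.1536 in⁴.
Web: 0.65 × 3.6, A = 2.34 in², y = 1.8 in, Ī = 2.5272 in⁴.
Centroid: ȳ = ΣA·y / ΣA = 3.01379 in.
Transfer each piece to the centroidal x-axis using Ī + A·d² with d = y − 3.01379:
  flange: d = 0.986207 in → contributes +2.9547 in⁴
  web: d = -1.21379 in → contributes +5.97471 in⁴
Total I = 8.92941 in⁴.
Extreme fibre distance c = 3.01379 in; S = I/c = 2.96285 in³.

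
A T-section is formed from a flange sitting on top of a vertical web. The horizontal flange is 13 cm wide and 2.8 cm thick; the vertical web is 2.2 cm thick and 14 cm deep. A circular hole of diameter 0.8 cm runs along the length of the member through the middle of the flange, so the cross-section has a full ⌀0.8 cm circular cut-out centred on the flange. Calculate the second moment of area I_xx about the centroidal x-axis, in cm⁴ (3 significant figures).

Treat the section as a set of non-overlapping primitives; coordinates are from the bounding-box lower-left.
Flange: 13 × 2.8, A = 36.4 cm², y = 15.4 cm, Ī = 23.781 cm⁴.
Web: 2.2 × 14, A = 30.8 cm², y = 7 cm, Ī = 503.07 cm⁴.
Hole (subtracted): ⌀0.8, A = 0.50265 cm², y = 15.4 cm, Ī = 0.020106 cm⁴.
Centroid: ȳ = ΣA·y / ΣA = 11.521 cm.
Transfer each piece to the centroidal x-axis using Ī + A·d² with d = y − 11.521:
  flange: d = 3.879 cm → contributes +571.48 cm⁴
  web: d = -4.521 cm → contributes +1132.6 cm⁴
  hole: d = 3.879 cm → contributes −7.5834 cm⁴
Total I = 1696.5 cm⁴.

I_xx ≈ 1700 cm⁴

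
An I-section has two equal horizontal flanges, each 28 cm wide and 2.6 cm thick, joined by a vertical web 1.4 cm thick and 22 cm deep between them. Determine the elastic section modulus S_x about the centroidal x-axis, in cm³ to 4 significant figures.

S_x ≈ 1717 cm³

Break the section into simple shapes (no overlaps), measuring from the bottom-left corner of the bounding box.
Bottom flange: 28 × 2.6, A = 72.8 cm², y = 1.3 cm, Ī = 41.0107 cm⁴.
Web: 1.4 × 22, A = 30.8 cm², y = 13.6 cm, Ī = 1242.27 cm⁴.
Top flange: 28 × 2.6, A = 72.8 cm², y = 25.9 cm, Ī = 41.0107 cm⁴.
By symmetry the centroid is at mid-height, ȳ = 13.6 cm.
Transfer each piece to the centroidal x-axis using Ī + A·d² with d = y − 13.6:
  bottom flange: d = -12.3 cm → contributes +11054.9 cm⁴
  web: d = 0 cm → contributes +1242.27 cm⁴
  top flange: d = 12.3 cm → contributes +11054.9 cm⁴
Total I = 23352.1 cm⁴.
Extreme fibre distance c = 13.6 cm; S = I/c = 1717.07 cm³.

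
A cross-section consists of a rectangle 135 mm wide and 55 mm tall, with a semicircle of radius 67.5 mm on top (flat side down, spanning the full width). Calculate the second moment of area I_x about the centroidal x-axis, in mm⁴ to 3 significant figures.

I_x ≈ 1.56 × 10⁷ mm⁴

Split into non-overlapping primitives; take the origin at the lower-left of the bounding box.
Rectangular body: 135 × 55, A = 7 425 mm², y = 27.5 mm, Ī = 1 871 719 mm⁴.
Semicircular cap: semicircle r = 67.5, A = 7156.9 mm², y = 83.648 mm, Ī = 2 278 490 mm⁴.
Centroid: ȳ = ΣA·y / ΣA = 55.058 mm.
Transfer each piece to the centroidal x-axis using Ī + A·d² with d = y − 55.058:
  rectangular body: d = -27.558 mm → contributes +7 510 530 mm⁴
  semicircular cap: d = 28.59 mm → contributes +8 128 499 mm⁴
Total I = 15 639 029 mm⁴.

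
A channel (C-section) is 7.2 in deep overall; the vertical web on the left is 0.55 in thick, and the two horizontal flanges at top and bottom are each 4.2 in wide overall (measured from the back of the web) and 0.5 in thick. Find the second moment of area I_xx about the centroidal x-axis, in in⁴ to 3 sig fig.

I_xx ≈ 58.1 in⁴

Break the section into simple shapes (no overlaps), measuring from the bottom-left corner of the bounding box.
Web: 0.55 × 7.2, A = 3.96 in², y = 3.6 in, Ī = 17.107 in⁴.
Top flange (beyond web): 3.65 × 0.5, A = 1.825 in², y = 6.95 in, Ī = 0.038021 in⁴.
Bottom flange (beyond web): 3.65 × 0.5, A = 1.825 in², y = 0.25 in, Ī = 0.038021 in⁴.
By symmetry the centroid is at mid-height, ȳ = 3.6 in.
Transfer each piece to the centroidal x-axis using Ī + A·d² with d = y − 3.6:
  web: d = 0 in → contributes +17.107 in⁴
  top flange (beyond web): d = 3.35 in → contributes +20.519 in⁴
  bottom flange (beyond web): d = -3.35 in → contributes +20.519 in⁴
Total I = 58.145 in⁴.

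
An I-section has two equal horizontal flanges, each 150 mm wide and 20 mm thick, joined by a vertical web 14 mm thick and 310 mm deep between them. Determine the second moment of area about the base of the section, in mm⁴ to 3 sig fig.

I_base ≈ 5.15 × 10⁸ mm⁴

Break the section into simple shapes (no overlaps), measuring from the bottom-left corner of the bounding box.
Bottom flange: 150 × 20, A = 3 000 mm², y = 10 mm, Ī = 100 000 mm⁴.
Web: 14 × 310, A = 4 340 mm², y = 175 mm, Ī = 34 756 167 mm⁴.
Top flange: 150 × 20, A = 3 000 mm², y = 340 mm, Ī = 100 000 mm⁴.
Transfer each piece to the base of the section using Ī + A·d² with d = y − 0:
  bottom flange: d = 10 mm → contributes +400 000 mm⁴
  web: d = 175 mm → contributes +167 668 667 mm⁴
  top flange: d = 340 mm → contributes +346 900 000 mm⁴
Total I = 514 968 667 mm⁴.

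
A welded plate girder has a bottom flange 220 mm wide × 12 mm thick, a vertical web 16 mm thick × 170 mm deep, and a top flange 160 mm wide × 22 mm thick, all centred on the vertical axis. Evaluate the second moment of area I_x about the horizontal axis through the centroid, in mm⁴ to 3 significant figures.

I_x ≈ 6.00 × 10⁷ mm⁴

Break the section into simple shapes (no overlaps), measuring from the bottom-left corner of the bounding box.
Bottom plate: 220 × 12, A = 2 640 mm², y = 6 mm, Ī = 31 680 mm⁴.
Web plate: 16 × 170, A = 2 720 mm², y = 97 mm, Ī = 6 550 667 mm⁴.
Top plate: 160 × 22, A = 3 520 mm², y = 193 mm, Ī = 141 973 mm⁴.
Centroid: ȳ = ΣA·y / ΣA = 108 mm.
Transfer each piece to the horizontal axis through the centroid using Ī + A·d² with d = y − 108:
  bottom plate: d = -102 mm → contributes +27 498 240 mm⁴
  web plate: d = -11 mm → contributes +6 879 787 mm⁴
  top plate: d = 85 mm → contributes +25 573 973 mm⁴
Total I = 59 952 000 mm⁴.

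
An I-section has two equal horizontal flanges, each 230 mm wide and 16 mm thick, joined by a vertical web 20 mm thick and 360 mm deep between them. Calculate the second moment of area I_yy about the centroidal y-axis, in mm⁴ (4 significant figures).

I_yy ≈ 3.269 × 10⁷ mm⁴

Break the section into simple shapes (no overlaps), measuring from the bottom-left corner of the bounding box.
Bottom flange: 230 × 16, A = 3 680 mm², x = 115 mm, Ī = 16 222 667 mm⁴.
Web: 20 × 360, A = 7 200 mm², x = 115 mm, Ī = 240 000 mm⁴.
Top flange: 230 × 16, A = 3 680 mm², x = 115 mm, Ī = 16 222 667 mm⁴.
By symmetry the centroid is at mid-width, x̄ = 115 mm.
All pieces are centred on the centroidal y-axis, so I = ΣĪ = 32 685 333 mm⁴.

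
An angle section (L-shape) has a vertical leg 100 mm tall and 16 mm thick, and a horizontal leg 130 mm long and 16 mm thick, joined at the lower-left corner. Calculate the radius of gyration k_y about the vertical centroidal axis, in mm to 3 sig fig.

Treat the section as a set of non-overlapping primitives; coordinates are from the bounding-box lower-left.
Vertical leg: 16 × 100, A = 1 600 mm², x = 8 mm, Ī = 34 133 mm⁴.
Horizontal leg (remainder): 114 × 16, A = 1 824 mm², x = 73 mm, Ī = 1 975 392 mm⁴.
Centroid: x̄ = ΣA·x / ΣA = 42.626 mm.
Transfer each piece to the vertical centroidal axis using Ī + A·d² with d = x − 42.626:
  vertical leg: d = -34.626 mm → contributes +1 952 488 mm⁴
  horizontal leg (remainder): d = 30.374 mm → contributes +3 658 159 mm⁴
Total I = 5 610 647 mm⁴.
Radius of gyration: k = √(I/A) = √(5 610 647 / 3 424) = 40.48 mm.

k_y ≈ 40.5 mm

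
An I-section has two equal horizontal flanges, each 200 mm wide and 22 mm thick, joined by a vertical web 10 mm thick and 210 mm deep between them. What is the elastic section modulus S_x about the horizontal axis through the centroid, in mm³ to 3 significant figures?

S_x ≈ 9.96 × 10⁵ mm³

Decompose the section into non-overlapping parts with the origin at the bottom-left of its bounding rectangle.
Bottom flange: 200 × 22, A = 4 400 mm², y = 11 mm, Ī = 177 467 mm⁴.
Web: 10 × 210, A = 2 100 mm², y = 127 mm, Ī = 7 717 500 mm⁴.
Top flange: 200 × 22, A = 4 400 mm², y = 243 mm, Ī = 177 467 mm⁴.
By symmetry the centroid is at mid-height, ȳ = 127 mm.
Transfer each piece to the horizontal axis through the centroid using Ī + A·d² with d = y − 127:
  bottom flange: d = -116 mm → contributes +59 383 867 mm⁴
  web: d = 0 mm → contributes +7 717 500 mm⁴
  top flange: d = 116 mm → contributes +59 383 867 mm⁴
Total I = 126 485 233 mm⁴.
Extreme fibre distance c = 127 mm; S = I/c = 995 947 mm³.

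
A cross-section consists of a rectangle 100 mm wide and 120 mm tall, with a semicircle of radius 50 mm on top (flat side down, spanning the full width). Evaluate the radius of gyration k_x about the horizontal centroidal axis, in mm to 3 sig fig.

Split into non-overlapping primitives; take the origin at the lower-left of the bounding box.
Rectangular body: 100 × 120, A = 12 000 mm², y = 60 mm, Ī = 14 400 000 mm⁴.
Semicircular cap: semicircle r = 50, A = 3 927 mm², y = 141.22 mm, Ī = 685 981 mm⁴.
Centroid: ȳ = ΣA·y / ΣA = 80.026 mm.
Transfer each piece to the horizontal centroidal axis using Ī + A·d² with d = y − 80.026:
  rectangular body: d = -20.026 mm → contributes +19 212 454 mm⁴
  semicircular cap: d = 61.195 mm → contributes +15 391 757 mm⁴
Total I = 34 604 211 mm⁴.
Radius of gyration: k = √(I/A) = √(34 604 211 / 15 927) = 46.612 mm.

k_x ≈ 46.6 mm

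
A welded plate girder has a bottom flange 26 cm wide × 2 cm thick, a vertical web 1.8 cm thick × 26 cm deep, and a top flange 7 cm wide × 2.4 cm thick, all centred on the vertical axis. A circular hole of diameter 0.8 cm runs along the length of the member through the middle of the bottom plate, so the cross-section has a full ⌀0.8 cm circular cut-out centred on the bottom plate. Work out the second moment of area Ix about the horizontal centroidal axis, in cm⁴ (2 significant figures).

Ix ≈ 1.4 × 10⁴ cm⁴

Decompose the section into non-overlapping parts with the origin at the bottom-left of its bounding rectangle.
Bottom plate: 26 × 2, A = 52 cm², y = 1 cm, Ī = 17.33 cm⁴.
Web plate: 1.8 × 26, A = 46.8 cm², y = 15 cm, Ī = 2 636 cm⁴.
Top plate: 7 × 2.4, A = 16.8 cm², y = 29.2 cm, Ī = 8.064 cm⁴.
Hole (subtracted): ⌀0.8, A = 0.5027 cm², y = 1 cm, Ī = 0.02011 cm⁴.
Centroid: ȳ = ΣA·y / ΣA = 10.81 cm.
Transfer each piece to the horizontal centroidal axis using Ī + A·d² with d = y − 10.81:
  bottom plate: d = -9.809 cm → contributes +5 020 cm⁴
  web plate: d = 4.191 cm → contributes +3 459 cm⁴
  top plate: d = 18.39 cm → contributes +5 690 cm⁴
  hole: d = -9.809 cm → contributes −48.38 cm⁴
Total I = 14 121 cm⁴.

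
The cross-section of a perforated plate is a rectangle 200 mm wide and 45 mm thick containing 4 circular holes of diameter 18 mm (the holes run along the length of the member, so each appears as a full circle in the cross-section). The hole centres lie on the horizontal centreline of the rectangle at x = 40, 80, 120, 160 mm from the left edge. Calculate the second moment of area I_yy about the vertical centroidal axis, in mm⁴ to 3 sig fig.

I_yy ≈ 2.79 × 10⁷ mm⁴

Split into non-overlapping primitives; take the origin at the lower-left of the bounding box.
Plate: 200 × 45, A = 9 000 mm², x = 100 mm, Ī = 30 000 000 mm⁴.
Hole 1 (subtracted): ⌀18, A = 254.47 mm², x = 40 mm, Ī = 5 153 mm⁴.
Hole 2 (subtracted): ⌀18, A = 254.47 mm², x = 80 mm, Ī = 5 153 mm⁴.
Hole 3 (subtracted): ⌀18, A = 254.47 mm², x = 120 mm, Ī = 5 153 mm⁴.
Hole 4 (subtracted): ⌀18, A = 254.47 mm², x = 160 mm, Ī = 5 153 mm⁴.
By symmetry the centroid is at mid-width, x̄ = 100 mm.
Transfer each piece to the vertical centroidal axis using Ī + A·d² with d = x − 100:
  plate: d = 0 mm → contributes +30 000 000 mm⁴
  hole 1: d = -60 mm → contributes −921 241 mm⁴
  hole 2: d = -20 mm → contributes −106 941 mm⁴
  hole 3: d = 20 mm → contributes −106 941 mm⁴
  hole 4: d = 60 mm → contributes −921 241 mm⁴
Total I = 27 943 636 mm⁴.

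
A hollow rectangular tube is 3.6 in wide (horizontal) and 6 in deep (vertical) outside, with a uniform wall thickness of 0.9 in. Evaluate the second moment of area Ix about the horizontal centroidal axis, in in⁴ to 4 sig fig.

Ix ≈ 53.69 in⁴

Break the section into simple shapes (no overlaps), measuring from the bottom-left corner of the bounding box.
Outer rectangle: 3.6 × 6, A = 21.6 in², y = 3 in, Ī = 64.8 in⁴.
Inner void (subtracted): 1.8 × 4.2, A = 7.56 in², y = 3 in, Ī = 11.1132 in⁴.
By symmetry the centroid is at mid-height, ȳ = 3 in.
All pieces are centred on the horizontal centroidal axis, so I = ΣĪ (holes subtracted) = 53.6868 in⁴.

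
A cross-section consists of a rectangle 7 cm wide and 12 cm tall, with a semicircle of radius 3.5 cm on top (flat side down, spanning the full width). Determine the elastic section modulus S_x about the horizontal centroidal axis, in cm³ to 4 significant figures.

Treat the section as a set of non-overlapping primitives; coordinates are from the bounding-box lower-left.
Rectangular body: 7 × 12, A = 84 cm², y = 6 cm, Ī = 1 008 cm⁴.
Semicircular cap: semicircle r = 3.5, A = 19.2423 cm², y = 13.4854 cm, Ī = 16.4704 cm⁴.
Centroid: ȳ = ΣA·y / ΣA = 7.39513 cm.
Transfer each piece to the horizontal centroidal axis using Ī + A·d² with d = y − 7.39513:
  rectangular body: d = -1.39513 cm → contributes +1171.5 cm⁴
  semicircular cap: d = 6.09031 cm → contributes +730.202 cm⁴
Total I = 1901.7 cm⁴.
Extreme fibre distance c = 8.10487 cm; S = I/c = 234.637 cm³.

S_x ≈ 234.6 cm³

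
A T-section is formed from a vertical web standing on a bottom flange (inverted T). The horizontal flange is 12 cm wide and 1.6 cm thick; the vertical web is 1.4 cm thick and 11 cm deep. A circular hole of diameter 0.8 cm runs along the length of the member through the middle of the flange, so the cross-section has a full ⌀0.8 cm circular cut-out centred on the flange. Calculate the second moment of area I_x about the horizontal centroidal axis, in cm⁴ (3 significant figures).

I_x ≈ 495 cm⁴

Treat the section as a set of non-overlapping primitives; coordinates are from the bounding-box lower-left.
Flange: 12 × 1.6, A = 19.2 cm², y = 0.8 cm, Ī = 4.096 cm⁴.
Web: 1.4 × 11, A = 15.4 cm², y = 7.1 cm, Ī = 155.28 cm⁴.
Hole (subtracted): ⌀0.8, A = 0.50265 cm², y = 0.8 cm, Ī = 0.020106 cm⁴.
Centroid: ȳ = ΣA·y / ΣA = 3.6454 cm.
Transfer each piece to the horizontal centroidal axis using Ī + A·d² with d = y − 3.6454:
  flange: d = -2.8454 cm → contributes +159.54 cm⁴
  web: d = 3.4546 cm → contributes +339.07 cm⁴
  hole: d = -2.8454 cm → contributes −4.0897 cm⁴
Total I = 494.53 cm⁴.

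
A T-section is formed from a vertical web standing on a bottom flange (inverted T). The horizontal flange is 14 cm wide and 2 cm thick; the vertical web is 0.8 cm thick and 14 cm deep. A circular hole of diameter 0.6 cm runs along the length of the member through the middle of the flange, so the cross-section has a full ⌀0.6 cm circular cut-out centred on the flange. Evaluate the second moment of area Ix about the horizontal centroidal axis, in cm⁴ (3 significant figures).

Ix ≈ 703 cm⁴

Break the section into simple shapes (no overlaps), measuring from the bottom-left corner of the bounding box.
Flange: 14 × 2, A = 28 cm², y = 1 cm, Ī = 9.3333 cm⁴.
Web: 0.8 × 14, A = 11.2 cm², y = 9 cm, Ī = 182.93 cm⁴.
Hole (subtracted): ⌀0.6, A = 0.28274 cm², y = 1 cm, Ī = 0.0063617 cm⁴.
Centroid: ȳ = ΣA·y / ΣA = 3.3023 cm.
Transfer each piece to the horizontal centroidal axis using Ī + A·d² with d = y − 3.3023:
  flange: d = -2.3023 cm → contributes +157.75 cm⁴
  web: d = 5.6977 cm → contributes +546.53 cm⁴
  hole: d = -2.3023 cm → contributes −1.5051 cm⁴
Total I = 702.77 cm⁴.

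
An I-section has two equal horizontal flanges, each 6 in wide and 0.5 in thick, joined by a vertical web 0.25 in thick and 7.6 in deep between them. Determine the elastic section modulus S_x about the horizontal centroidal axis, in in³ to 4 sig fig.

Decompose the section into non-overlapping parts with the origin at the bottom-left of its bounding rectangle.
Bottom flange: 6 × 0.5, A = 3 in², y = 0.25 in, Ī = 0.0625 in⁴.
Web: 0.25 × 7.6, A = 1.9 in², y = 4.3 in, Ī = 9.14533 in⁴.
Top flange: 6 × 0.5, A = 3 in², y = 8.35 in, Ī = 0.0625 in⁴.
By symmetry the centroid is at mid-height, ȳ = 4.3 in.
Transfer each piece to the horizontal centroidal axis using Ī + A·d² with d = y − 4.3:
  bottom flange: d = -4.05 in → contributes +49.27 in⁴
  web: d = 0 in → contributes +9.14533 in⁴
  top flange: d = 4.05 in → contributes +49.27 in⁴
Total I = 107.685 in⁴.
Extreme fibre distance c = 4.3 in; S = I/c = 25.0431 in³.

S_x ≈ 25.04 in³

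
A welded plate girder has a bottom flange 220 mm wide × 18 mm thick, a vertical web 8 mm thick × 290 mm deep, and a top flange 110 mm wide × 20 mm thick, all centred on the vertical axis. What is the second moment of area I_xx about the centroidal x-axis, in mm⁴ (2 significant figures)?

I_xx ≈ 1.5 × 10⁸ mm⁴

Split into non-overlapping primitives; take the origin at the lower-left of the bounding box.
Bottom plate: 220 × 18, A = 3 960 mm², y = 9 mm, Ī = 106 920 mm⁴.
Web plate: 8 × 290, A = 2 320 mm², y = 163 mm, Ī = 16 259 333 mm⁴.
Top plate: 110 × 20, A = 2 200 mm², y = 318 mm, Ī = 73 333 mm⁴.
Centroid: ȳ = ΣA·y / ΣA = 131.3 mm.
Transfer each piece to the centroidal x-axis using Ī + A·d² with d = y − 131.3:
  bottom plate: d = -122.3 mm → contributes +59 335 047 mm⁴
  web plate: d = 31.7 mm → contributes +18 591 094 mm⁴
  top plate: d = 186.7 mm → contributes +76 760 816 mm⁴
Total I = 154 686 958 mm⁴.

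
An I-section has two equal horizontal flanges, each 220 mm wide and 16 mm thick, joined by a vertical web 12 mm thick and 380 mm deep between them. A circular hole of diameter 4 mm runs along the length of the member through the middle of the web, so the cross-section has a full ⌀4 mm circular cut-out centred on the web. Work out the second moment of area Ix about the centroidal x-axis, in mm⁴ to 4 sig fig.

Ix ≈ 3.310 × 10⁸ mm⁴

Treat the section as a set of non-overlapping primitives; coordinates are from the bounding-box lower-left.
Bottom flange: 220 × 16, A = 3 520 mm², y = 8 mm, Ī = 75093.3 mm⁴.
Web: 12 × 380, A = 4 560 mm², y = 206 mm, Ī = 54 872 000 mm⁴.
Top flange: 220 × 16, A = 3 520 mm², y = 404 mm, Ī = 75093.3 mm⁴.
Hole (subtracted): ⌀4, A = 12.5664 mm², y = 206 mm, Ī = 12.5664 mm⁴.
By symmetry the centroid is at mid-height, ȳ = 206 mm.
Transfer each piece to the centroidal x-axis using Ī + A·d² with d = y − 206:
  bottom flange: d = -198 mm → contributes +138 073 173 mm⁴
  web: d = 0 mm → contributes +54 872 000 mm⁴
  top flange: d = 198 mm → contributes +138 073 173 mm⁴
  hole: d = 0 mm → contributes −12.5664 mm⁴
Total I = 331 018 334 mm⁴.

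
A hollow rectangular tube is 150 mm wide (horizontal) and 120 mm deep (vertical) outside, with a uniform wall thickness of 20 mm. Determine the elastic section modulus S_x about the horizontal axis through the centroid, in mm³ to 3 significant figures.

S_x ≈ 2.82 × 10⁵ mm³

Treat the section as a set of non-overlapping primitives; coordinates are from the bounding-box lower-left.
Outer rectangle: 150 × 120, A = 18 000 mm², y = 60 mm, Ī = 21 600 000 mm⁴.
Inner void (subtracted): 110 × 80, A = 8 800 mm², y = 60 mm, Ī = 4 693 333 mm⁴.
By symmetry the centroid is at mid-height, ȳ = 60 mm.
All pieces are centred on the horizontal axis through the centroid, so I = ΣĪ (holes subtracted) = 16 906 667 mm⁴.
Extreme fibre distance c = 60 mm; S = I/c = 281 778 mm³.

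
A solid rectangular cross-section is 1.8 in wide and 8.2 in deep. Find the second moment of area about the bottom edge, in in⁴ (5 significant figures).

I_base ≈ 330.82 in⁴

The section: 1.8 × 8.2, A = 14.76 in², y = 4.1 in, Ī = 82.7052 in⁴.
Transfer it to the bottom edge using Ī + A·d² with d = y − 0:
  the section: d = 4.1 in → contributes +330.8208 in⁴
Total I = 330.8208 in⁴.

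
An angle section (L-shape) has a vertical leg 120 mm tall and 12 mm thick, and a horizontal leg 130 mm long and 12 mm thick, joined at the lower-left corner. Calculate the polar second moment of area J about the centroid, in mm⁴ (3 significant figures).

J ≈ 8.50 × 10⁶ mm⁴

Treat the section as a set of non-overlapping primitives; coordinates are from the bounding-box lower-left.
Vertical leg: 12 × 120, A = 1 440 mm², y = 60 mm, Ī = 1 728 000 mm⁴.
Horizontal leg (remainder): 118 × 12, A = 1 416 mm², y = 6 mm, Ī = 16 992 mm⁴.
Centroid: ȳ = ΣA·y / ΣA = 33.227 mm.
Transfer each piece to the centroidal x-axis using Ī + A·d² with d = y − 33.227:
  vertical leg: d = 26.773 mm → contributes +2 760 191 mm⁴
  horizontal leg (remainder): d = -27.227 mm → contributes +1 066 678 mm⁴
Total I = 3 826 869 mm⁴.
For the y-axis: x̄ = 38.227 mm.
Repeating about the centroidal y-axis gives I_y = 4 676 749 mm⁴.
Polar second moment: J = I_x + I_y = 8 503 618 mm⁴.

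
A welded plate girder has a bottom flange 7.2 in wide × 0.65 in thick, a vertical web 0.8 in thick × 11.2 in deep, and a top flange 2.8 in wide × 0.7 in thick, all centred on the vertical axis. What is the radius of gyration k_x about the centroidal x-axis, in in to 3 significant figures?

k_x ≈ 4.47 in

Decompose the section into non-overlapping parts with the origin at the bottom-left of its bounding rectangle.
Bottom plate: 7.2 × 0.65, A = 4.68 in², y = 0.325 in, Ī = 0.16478 in⁴.
Web plate: 0.8 × 11.2, A = 8.96 in², y = 6.25 in, Ī = 93.662 in⁴.
Top plate: 2.8 × 0.7, A = 1.96 in², y = 12.2 in, Ī = 0.080033 in⁴.
Centroid: ȳ = ΣA·y / ΣA = 5.2201 in.
Transfer each piece to the centroidal x-axis using Ī + A·d² with d = y − 5.2201:
  bottom plate: d = -4.8951 in → contributes +112.31 in⁴
  web plate: d = 1.0299 in → contributes +103.17 in⁴
  top plate: d = 6.9799 in → contributes +95.57 in⁴
Total I = 311.04 in⁴.
Radius of gyration: k = √(I/A) = √(311.04 / 15.6) = 4.4653 in.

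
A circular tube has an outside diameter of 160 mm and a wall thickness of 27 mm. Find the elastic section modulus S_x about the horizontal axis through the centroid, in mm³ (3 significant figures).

S_x ≈ 3.25 × 10⁵ mm³

Split into non-overlapping primitives; take the origin at the lower-left of the bounding box.
Outer circle: ⌀160, A = 20 106 mm², y = 80 mm, Ī = 32 169 909 mm⁴.
Bore (subtracted): ⌀106, A = 8824.7 mm², y = 80 mm, Ī = 6 197 169 mm⁴.
By symmetry the centroid is at mid-height, ȳ = 80 mm.
All pieces are centred on the horizontal axis through the centroid, so I = ΣĪ (holes subtracted) = 25 972 739 mm⁴.
Extreme fibre distance c = 80 mm; S = I/c = 324 659 mm³.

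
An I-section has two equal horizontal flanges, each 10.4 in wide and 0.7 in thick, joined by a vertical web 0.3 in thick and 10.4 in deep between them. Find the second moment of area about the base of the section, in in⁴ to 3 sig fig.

Decompose the section into non-overlapping parts with the origin at the bottom-left of its bounding rectangle.
Bottom flange: 10.4 × 0.7, A = 7.28 in², y = 0.35 in, Ī = 0.29727 in⁴.
Web: 0.3 × 10.4, A = 3.12 in², y = 5.9 in, Ī = 28.122 in⁴.
Top flange: 10.4 × 0.7, A = 7.28 in², y = 11.45 in, Ī = 0.29727 in⁴.
Transfer each piece to the bottom edge using Ī + A·d² with d = y − 0:
  bottom flange: d = 0.35 in → contributes +1.1891 in⁴
  web: d = 5.9 in → contributes +136.73 in⁴
  top flange: d = 11.45 in → contributes +954.72 in⁴
Total I = 1092.6 in⁴.

I_base ≈ 1090 in⁴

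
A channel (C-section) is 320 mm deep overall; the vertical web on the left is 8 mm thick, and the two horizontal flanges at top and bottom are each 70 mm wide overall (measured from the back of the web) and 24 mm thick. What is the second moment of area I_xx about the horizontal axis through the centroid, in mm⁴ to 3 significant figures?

I_xx ≈ 8.72 × 10⁷ mm⁴

Decompose the section into non-overlapping parts with the origin at the bottom-left of its bounding rectangle.
Web: 8 × 320, A = 2 560 mm², y = 160 mm, Ī = 21 845 333 mm⁴.
Top flange (beyond web): 62 × 24, A = 1 488 mm², y = 308 mm, Ī = 71 424 mm⁴.
Bottom flange (beyond web): 62 × 24, A = 1 488 mm², y = 12 mm, Ī = 71 424 mm⁴.
By symmetry the centroid is at mid-height, ȳ = 160 mm.
Transfer each piece to the horizontal axis through the centroid using Ī + A·d² with d = y − 160:
  web: d = 0 mm → contributes +21 845 333 mm⁴
  top flange (beyond web): d = 148 mm → contributes +32 664 576 mm⁴
  bottom flange (beyond web): d = -148 mm → contributes +32 664 576 mm⁴
Total I = 87 174 485 mm⁴.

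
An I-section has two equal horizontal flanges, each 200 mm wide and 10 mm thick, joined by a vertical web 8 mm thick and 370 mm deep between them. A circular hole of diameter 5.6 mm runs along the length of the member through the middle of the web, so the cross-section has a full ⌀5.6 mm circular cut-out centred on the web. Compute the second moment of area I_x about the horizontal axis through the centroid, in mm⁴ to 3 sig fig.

I_x ≈ 1.78 × 10⁸ mm⁴

Decompose the section into non-overlapping parts with the origin at the bottom-left of its bounding rectangle.
Bottom flange: 200 × 10, A = 2 000 mm², y = 5 mm, Ī = 16 667 mm⁴.
Web: 8 × 370, A = 2 960 mm², y = 195 mm, Ī = 33 768 667 mm⁴.
Top flange: 200 × 10, A = 2 000 mm², y = 385 mm, Ī = 16 667 mm⁴.
Hole (subtracted): ⌀5.6, A = 24.63 mm², y = 195 mm, Ī = 48.275 mm⁴.
By symmetry the centroid is at mid-height, ȳ = 195 mm.
Transfer each piece to the horizontal axis through the centroid using Ī + A·d² with d = y − 195:
  bottom flange: d = -190 mm → contributes +72 216 667 mm⁴
  web: d = 0 mm → contributes +33 768 667 mm⁴
  top flange: d = 190 mm → contributes +72 216 667 mm⁴
  hole: d = 0 mm → contributes −48.275 mm⁴
Total I = 178 201 952 mm⁴.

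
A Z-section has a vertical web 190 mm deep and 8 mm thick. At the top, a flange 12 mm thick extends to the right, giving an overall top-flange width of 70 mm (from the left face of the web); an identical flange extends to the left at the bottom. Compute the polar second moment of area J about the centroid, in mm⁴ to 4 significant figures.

Treat the section as a set of non-overlapping primitives; coordinates are from the bounding-box lower-left.
Web: 8 × 190, A = 1 520 mm², y = 95 mm, Ī = 4 572 667 mm⁴.
Top flange (beyond web): 62 × 12, A = 744 mm², y = 184 mm, Ī = 8 928 mm⁴.
Bottom flange (beyond web): 62 × 12, A = 744 mm², y = 6 mm, Ī = 8 928 mm⁴.
Centroid: ȳ = ΣA·y / ΣA = 95 mm.
Transfer each piece to the centroidal x-axis using Ī + A·d² with d = y − 95:
  web: d = 0 mm → contributes +4 572 667 mm⁴
  top flange (beyond web): d = 89 mm → contributes +5 902 152 mm⁴
  bottom flange (beyond web): d = -89 mm → contributes +5 902 152 mm⁴
Total I = 16 376 971 mm⁴.
For the y-axis: x̄ = 66 mm.
Repeating about the centroidal y-axis gives I_y = 2 307 563 mm⁴.
Polar second moment: J = I_x + I_y = 18 684 533 mm⁴.

J ≈ 1.868 × 10⁷ mm⁴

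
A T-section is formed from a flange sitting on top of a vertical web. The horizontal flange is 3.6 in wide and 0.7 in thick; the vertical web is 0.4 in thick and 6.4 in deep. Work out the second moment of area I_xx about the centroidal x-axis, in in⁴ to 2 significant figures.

Decompose the section into non-overlapping parts with the origin at the bottom-left of its bounding rectangle.
Flange: 3.6 × 0.7, A = 2.52 in², y = 6.75 in, Ī = 0.1029 in⁴.
Web: 0.4 × 6.4, A = 2.56 in², y = 3.2 in, Ī = 8.738 in⁴.
Centroid: ȳ = ΣA·y / ΣA = 4.961 in.
Transfer each piece to the centroidal x-axis using Ī + A·d² with d = y − 4.961:
  flange: d = 1.789 in → contributes +8.168 in⁴
  web: d = -1.761 in → contributes +16.68 in⁴
Total I = 24.85 in⁴.

I_xx ≈ 25 in⁴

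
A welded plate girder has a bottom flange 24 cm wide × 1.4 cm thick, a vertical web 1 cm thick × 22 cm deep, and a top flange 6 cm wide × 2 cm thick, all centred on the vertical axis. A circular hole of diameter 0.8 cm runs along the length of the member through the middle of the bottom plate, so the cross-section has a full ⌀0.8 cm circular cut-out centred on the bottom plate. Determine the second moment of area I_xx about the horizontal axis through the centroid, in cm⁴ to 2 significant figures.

Decompose the section into non-overlapping parts with the origin at the bottom-left of its bounding rectangle.
Bottom plate: 24 × 1.4, A = 33.6 cm², y = 0.7 cm, Ī = 5.488 cm⁴.
Web plate: 1 × 22, A = 22 cm², y = 12.4 cm, Ī = 887.3 cm⁴.
Top plate: 6 × 2, A = 12 cm², y = 24.4 cm, Ī = 4 cm⁴.
Hole (subtracted): ⌀0.8, A = 0.5027 cm², y = 0.7 cm, Ī = 0.02011 cm⁴.
Centroid: ȳ = ΣA·y / ΣA = 8.775 cm.
Transfer each piece to the horizontal axis through the centroid using Ī + A·d² with d = y − 8.775:
  bottom plate: d = -8.075 cm → contributes +2 196 cm⁴
  web plate: d = 3.625 cm → contributes +1 176 cm⁴
  top plate: d = 15.63 cm → contributes +2 934 cm⁴
  hole: d = -8.075 cm → contributes −32.79 cm⁴
Total I = 6 274 cm⁴.

I_xx ≈ 6300 cm⁴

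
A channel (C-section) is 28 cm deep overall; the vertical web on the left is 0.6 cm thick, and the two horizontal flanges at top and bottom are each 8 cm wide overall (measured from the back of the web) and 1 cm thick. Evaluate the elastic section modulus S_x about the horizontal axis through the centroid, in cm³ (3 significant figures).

Decompose the section into non-overlapping parts with the origin at the bottom-left of its bounding rectangle.
Web: 0.6 × 28, A = 16.8 cm², y = 14 cm, Ī = 1097.6 cm⁴.
Top flange (beyond web): 7.4 × 1, A = 7.4 cm², y = 27.5 cm, Ī = 0.61667 cm⁴.
Bottom flange (beyond web): 7.4 × 1, A = 7.4 cm², y = 0.5 cm, Ī = 0.61667 cm⁴.
By symmetry the centroid is at mid-height, ȳ = 14 cm.
Transfer each piece to the horizontal axis through the centroid using Ī + A·d² with d = y − 14:
  web: d = 0 cm → contributes +1097.6 cm⁴
  top flange (beyond web): d = 13.5 cm → contributes +1349.3 cm⁴
  bottom flange (beyond web): d = -13.5 cm → contributes +1349.3 cm⁴
Total I = 3796.1 cm⁴.
Extreme fibre distance c = 14 cm; S = I/c = 271.15 cm³.

S_x ≈ 271 cm³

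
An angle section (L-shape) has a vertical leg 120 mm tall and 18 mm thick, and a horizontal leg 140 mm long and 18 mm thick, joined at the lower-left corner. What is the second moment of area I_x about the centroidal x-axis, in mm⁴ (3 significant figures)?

Decompose the section into non-overlapping parts with the origin at the bottom-left of its bounding rectangle.
Vertical leg: 18 × 120, A = 2 160 mm², y = 60 mm, Ī = 2 592 000 mm⁴.
Horizontal leg (remainder): 122 × 18, A = 2 196 mm², y = 9 mm, Ī = 59 292 mm⁴.
Centroid: ȳ = ΣA·y / ΣA = 34.289 mm.
Transfer each piece to the centroidal x-axis using Ī + A·d² with d = y − 34.289:
  vertical leg: d = 25.711 mm → contributes +4 019 851 mm⁴
  horizontal leg (remainder): d = -25.289 mm → contributes +1 463 736 mm⁴
Total I = 5 483 588 mm⁴.

I_x ≈ 5.48 × 10⁶ mm⁴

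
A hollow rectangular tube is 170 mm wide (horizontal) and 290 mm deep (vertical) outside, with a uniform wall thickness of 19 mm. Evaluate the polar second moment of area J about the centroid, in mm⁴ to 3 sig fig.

J ≈ 2.40 × 10⁸ mm⁴

Break the section into simple shapes (no overlaps), measuring from the bottom-left corner of the bounding box.
Outer rectangle: 170 × 290, A = 49 300 mm², y = 145 mm, Ī = 345 510 833 mm⁴.
Inner void (subtracted): 132 × 252, A = 33 264 mm², y = 145 mm, Ī = 176 033 088 mm⁴.
By symmetry the centroid is at mid-height, ȳ = 145 mm.
All pieces are centred on the centroidal x-axis, so I = ΣĪ (holes subtracted) = 169 477 745 mm⁴.
Repeating about the centroidal y-axis gives I_y = 70 431 505 mm⁴.
Polar second moment: J = I_x + I_y = 239 909 251 mm⁴.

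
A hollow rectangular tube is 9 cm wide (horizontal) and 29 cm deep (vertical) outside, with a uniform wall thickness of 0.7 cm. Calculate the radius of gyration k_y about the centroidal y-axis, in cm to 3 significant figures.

Break the section into simple shapes (no overlaps), measuring from the bottom-left corner of the bounding box.
Outer rectangle: 9 × 29, A = 261 cm², x = 4.5 cm, Ī = 1761.8 cm⁴.
Inner void (subtracted): 7.6 × 27.6, A = 209.76 cm², x = 4.5 cm, Ī = 1009.6 cm⁴.
By symmetry the centroid is at mid-width, x̄ = 4.5 cm.
All pieces are centred on the centroidal y-axis, so I = ΣĪ (holes subtracted) = 752.11 cm⁴.
Radius of gyration: k = √(I/A) = √(752.11 / 51.24) = 3.8312 cm.

k_y ≈ 3.83 cm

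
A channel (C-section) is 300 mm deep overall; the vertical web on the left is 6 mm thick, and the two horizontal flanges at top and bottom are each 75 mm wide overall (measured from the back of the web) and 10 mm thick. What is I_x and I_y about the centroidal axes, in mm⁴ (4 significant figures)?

Break the section into simple shapes (no overlaps), measuring from the bottom-left corner of the bounding box.
Web: 6 × 300, A = 1 800 mm², y = 150 mm, Ī = 13 500 000 mm⁴.
Top flange (beyond web): 69 × 10, A = 690 mm², y = 295 mm, Ī = 5 750 mm⁴.
Bottom flange (beyond web): 69 × 10, A = 690 mm², y = 5 mm, Ī = 5 750 mm⁴.
By symmetry the centroid is at mid-height, ȳ = 150 mm.
Transfer each piece to the centroidal x-axis using Ī + A·d² with d = y − 150:
  web: d = 0 mm → contributes +13 500 000 mm⁴
  top flange (beyond web): d = 145 mm → contributes +14 513 000 mm⁴
  bottom flange (beyond web): d = -145 mm → contributes +14 513 000 mm⁴
Total I = 42 526 000 mm⁴.
For the y-axis: x̄ = 19.2736 mm.
Repeating about the centroidal y-axis gives I_y = 1 651 382 mm⁴.

I_x ≈ 4.253 × 10⁷ mm⁴, I_y ≈ 1.651 × 10⁶ mm⁴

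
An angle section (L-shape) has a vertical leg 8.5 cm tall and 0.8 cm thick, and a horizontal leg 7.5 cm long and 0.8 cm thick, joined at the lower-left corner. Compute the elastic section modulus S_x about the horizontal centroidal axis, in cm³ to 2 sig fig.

S_x ≈ 14 cm³

Decompose the section into non-overlapping parts with the origin at the bottom-left of its bounding rectangle.
Vertical leg: 0.8 × 8.5, A = 6.8 cm², y = 4.25 cm, Ī = 40.94 cm⁴.
Horizontal leg (remainder): 6.7 × 0.8, A = 5.36 cm², y = 0.4 cm, Ī = 0.2859 cm⁴.
Centroid: ȳ = ΣA·y / ΣA = 2.553 cm.
Transfer each piece to the horizontal centroidal axis using Ī + A·d² with d = y − 2.553:
  vertical leg: d = 1.697 cm → contributes +60.53 cm⁴
  horizontal leg (remainder): d = -2.153 cm → contributes +25.13 cm⁴
Total I = 85.66 cm⁴.
Extreme fibre distance c = 5.947 cm; S = I/c = 14.4 cm³.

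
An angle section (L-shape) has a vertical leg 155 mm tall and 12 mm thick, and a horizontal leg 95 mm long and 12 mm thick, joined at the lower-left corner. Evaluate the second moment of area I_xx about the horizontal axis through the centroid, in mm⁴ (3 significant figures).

Decompose the section into non-overlapping parts with the origin at the bottom-left of its bounding rectangle.
Vertical leg: 12 × 155, A = 1 860 mm², y = 77.5 mm, Ī = 3 723 875 mm⁴.
Horizontal leg (remainder): 83 × 12, A = 996 mm², y = 6 mm, Ī = 11 952 mm⁴.
Centroid: ȳ = ΣA·y / ΣA = 52.565 mm.
Transfer each piece to the horizontal axis through the centroid using Ī + A·d² with d = y − 52.565:
  vertical leg: d = 24.935 mm → contributes +4 880 326 mm⁴
  horizontal leg (remainder): d = -46.565 mm → contributes +2 171 590 mm⁴
Total I = 7 051 916 mm⁴.

I_xx ≈ 7.05 × 10⁶ mm⁴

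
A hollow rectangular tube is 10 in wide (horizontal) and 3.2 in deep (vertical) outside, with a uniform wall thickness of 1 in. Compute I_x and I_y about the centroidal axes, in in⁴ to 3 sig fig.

I_x ≈ 26.2 in⁴, I_y ≈ 215 in⁴

Break the section into simple shapes (no overlaps), measuring from the bottom-left corner of the bounding box.
Outer rectangle: 10 × 3.2, A = 32 in², y = 1.6 in, Ī = 27.307 in⁴.
Inner void (subtracted): 8 × 1.2, A = 9.6 in², y = 1.6 in, Ī = 1.152 in⁴.
By symmetry the centroid is at mid-height, ȳ = 1.6 in.
All pieces are centred on the centroidal x-axis, so I = ΣĪ (holes subtracted) = 26.155 in⁴.
Repeating about the centroidal y-axis gives I_y = 215.47 in⁴.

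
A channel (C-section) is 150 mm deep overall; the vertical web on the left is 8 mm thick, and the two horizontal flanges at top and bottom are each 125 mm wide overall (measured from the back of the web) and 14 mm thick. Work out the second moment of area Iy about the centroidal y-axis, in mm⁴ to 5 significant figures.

Decompose the section into non-overlapping parts with the origin at the bottom-left of its bounding rectangle.
Web: 8 × 150, A = 1 200 mm², x = 4 mm, Ī = 6 400 mm⁴.
Top flange (beyond web): 117 × 14, A = 1 638 mm², x = 66.5 mm, Ī = 1 868 549 mm⁴.
Bottom flange (beyond web): 117 × 14, A = 1 638 mm², x = 66.5 mm, Ī = 1 868 549 mm⁴.
Centroid: x̄ = ΣA·x / ΣA = 49.74397 mm.
Transfer each piece to the centroidal y-axis using Ī + A·d² with d = x − 49.74397:
  web: d = -45.74397 mm → contributes +2 517 413 mm⁴
  top flange (beyond web): d = 16.75603 mm → contributes +2 328 441 mm⁴
  bottom flange (beyond web): d = 16.75603 mm → contributes +2 328 441 mm⁴
Total I = 7 174 295 mm⁴.

Iy ≈ 7.1743 × 10⁶ mm⁴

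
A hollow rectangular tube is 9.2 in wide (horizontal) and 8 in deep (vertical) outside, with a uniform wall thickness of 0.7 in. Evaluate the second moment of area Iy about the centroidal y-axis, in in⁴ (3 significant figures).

Break the section into simple shapes (no overlaps), measuring from the bottom-left corner of the bounding box.
Outer rectangle: 9.2 × 8, A = 73.6 in², x = 4.6 in, Ī = 519.13 in⁴.
Inner void (subtracted): 7.8 × 6.6, A = 51.48 in², x = 4.6 in, Ī = 261 in⁴.
By symmetry the centroid is at mid-width, x̄ = 4.6 in.
All pieces are centred on the centroidal y-axis, so I = ΣĪ (holes subtracted) = 258.12 in⁴.

Iy ≈ 258 in⁴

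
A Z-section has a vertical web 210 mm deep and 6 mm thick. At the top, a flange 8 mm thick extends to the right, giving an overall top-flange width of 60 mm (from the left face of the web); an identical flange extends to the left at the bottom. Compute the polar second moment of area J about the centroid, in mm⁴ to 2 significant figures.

J ≈ 1.4 × 10⁷ mm⁴

Decompose the section into non-overlapping parts with the origin at the bottom-left of its bounding rectangle.
Web: 6 × 210, A = 1 260 mm², y = 105 mm, Ī = 4 630 500 mm⁴.
Top flange (beyond web): 54 × 8, A = 432 mm², y = 206 mm, Ī = 2 304 mm⁴.
Bottom flange (beyond web): 54 × 8, A = 432 mm², y = 4 mm, Ī = 2 304 mm⁴.
Centroid: ȳ = ΣA·y / ΣA = 105 mm.
Transfer each piece to the centroidal x-axis using Ī + A·d² with d = y − 105:
  web: d = 0 mm → contributes +4 630 500 mm⁴
  top flange (beyond web): d = 101 mm → contributes +4 409 136 mm⁴
  bottom flange (beyond web): d = -101 mm → contributes +4 409 136 mm⁴
Total I = 13 448 772 mm⁴.
For the y-axis: x̄ = 57 mm.
Repeating about the centroidal y-axis gives I_y = 991 332 mm⁴.
Polar second moment: J = I_x + I_y = 14 440 104 mm⁴.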